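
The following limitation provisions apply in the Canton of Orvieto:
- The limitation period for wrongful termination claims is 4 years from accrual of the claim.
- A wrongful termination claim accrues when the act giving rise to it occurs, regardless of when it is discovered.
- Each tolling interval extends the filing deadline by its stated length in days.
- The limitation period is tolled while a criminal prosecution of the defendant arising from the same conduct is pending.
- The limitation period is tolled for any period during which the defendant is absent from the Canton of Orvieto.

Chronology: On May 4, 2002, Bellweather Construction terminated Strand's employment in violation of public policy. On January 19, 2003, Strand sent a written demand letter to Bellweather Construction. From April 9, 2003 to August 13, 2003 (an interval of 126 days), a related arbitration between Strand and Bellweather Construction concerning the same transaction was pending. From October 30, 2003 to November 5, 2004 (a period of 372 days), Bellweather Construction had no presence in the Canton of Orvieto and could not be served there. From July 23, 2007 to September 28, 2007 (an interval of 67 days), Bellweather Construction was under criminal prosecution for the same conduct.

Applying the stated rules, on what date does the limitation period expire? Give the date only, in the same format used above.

May 11, 2007

The claim accrued on May 4, 2002, when the wrongful act occurred.
The untolled deadline — 4 years after May 4, 2002 — is May 4, 2006.
The defendant's absence from the jurisdiction from October 30, 2003 to November 5, 2004 tolled the period for 372 days, extending the deadline to May 11, 2007.
The pending criminal prosecution starting July 23, 2007 came too late — the period had run on May 11, 2007 — and so does not extend the deadline.
Although a pending arbitration ran from April 9, 2003 to August 13, 2003, the stated rules do not make that a tolling event, so it is disregarded.
Nothing else in the chronology tolls or restarts the period.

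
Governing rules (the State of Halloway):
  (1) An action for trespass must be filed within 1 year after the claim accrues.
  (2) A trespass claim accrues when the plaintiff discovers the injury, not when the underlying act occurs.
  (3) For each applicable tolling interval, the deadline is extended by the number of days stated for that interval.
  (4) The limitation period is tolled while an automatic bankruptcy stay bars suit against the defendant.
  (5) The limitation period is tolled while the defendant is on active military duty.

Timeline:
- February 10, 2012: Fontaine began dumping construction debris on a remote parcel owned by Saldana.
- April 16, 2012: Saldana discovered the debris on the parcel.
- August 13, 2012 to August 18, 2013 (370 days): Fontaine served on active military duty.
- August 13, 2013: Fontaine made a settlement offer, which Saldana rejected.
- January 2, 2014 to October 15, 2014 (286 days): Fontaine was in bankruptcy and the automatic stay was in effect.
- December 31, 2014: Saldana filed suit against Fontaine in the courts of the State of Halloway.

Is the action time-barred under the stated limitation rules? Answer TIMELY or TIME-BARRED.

TIMELY

Under the discovery rule, the claim accrued on April 16, 2012, when Saldana discovered the injury — not on the February 10, 2012 date of the underlying act.
Adding the 1 year base period to April 16, 2012 gives a deadline of April 16, 2013, before any tolling.
The period was tolled for 370 days by the defendant's active military service (August 13, 2012 to August 18, 2013), pushing the deadline to April 21, 2014.
The automatic bankruptcy stay from January 2, 2014 to October 15, 2014 tolled the period for 286 days, extending the deadline to February 1, 2015.
The other events in the timeline have no effect on the limitation period under the stated rules.
Saldana filed on December 31, 2014, before the February 1, 2015 deadline, so the action is timely.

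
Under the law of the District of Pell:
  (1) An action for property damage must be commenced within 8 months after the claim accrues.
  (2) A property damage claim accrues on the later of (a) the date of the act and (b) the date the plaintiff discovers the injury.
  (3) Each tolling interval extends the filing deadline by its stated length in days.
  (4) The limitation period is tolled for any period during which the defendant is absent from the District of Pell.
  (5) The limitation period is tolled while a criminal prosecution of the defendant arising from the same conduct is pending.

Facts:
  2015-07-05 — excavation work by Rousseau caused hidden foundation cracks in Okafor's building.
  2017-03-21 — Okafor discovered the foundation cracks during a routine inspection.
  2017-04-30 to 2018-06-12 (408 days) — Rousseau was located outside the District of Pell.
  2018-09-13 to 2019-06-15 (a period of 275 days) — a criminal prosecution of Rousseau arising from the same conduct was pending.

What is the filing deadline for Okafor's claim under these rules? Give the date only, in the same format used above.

Because discovery on 2017-03-21 post-dates the 2015-07-05 act, accrual under the later-of rule falls on 2017-03-21.
8 months from 2017-03-21 is 2017-11-21.
The period was tolled for 408 days by the defendant's absence from the jurisdiction (2017-04-30 to 2018-06-12), pushing the deadline to 2019-01-03.
The pending criminal prosecution from 2018-09-13 to 2019-06-15 tolled the period for 275 days, extending the deadline to 2019-10-05.

2019-10-05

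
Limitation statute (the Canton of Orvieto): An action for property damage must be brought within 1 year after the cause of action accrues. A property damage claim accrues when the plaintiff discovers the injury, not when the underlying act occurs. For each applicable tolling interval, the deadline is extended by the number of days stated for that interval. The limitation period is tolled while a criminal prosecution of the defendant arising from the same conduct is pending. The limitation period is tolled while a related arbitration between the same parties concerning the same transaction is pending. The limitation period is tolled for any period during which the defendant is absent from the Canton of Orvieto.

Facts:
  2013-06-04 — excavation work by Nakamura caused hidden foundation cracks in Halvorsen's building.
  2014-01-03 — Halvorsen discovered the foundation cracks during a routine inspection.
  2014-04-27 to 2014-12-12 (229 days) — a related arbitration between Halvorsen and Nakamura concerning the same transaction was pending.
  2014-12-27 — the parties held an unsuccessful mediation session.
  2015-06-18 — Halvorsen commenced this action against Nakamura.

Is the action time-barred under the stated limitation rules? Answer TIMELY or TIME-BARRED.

Accrual is tied to discovery, so the period began on 2014-01-03 rather than on 2013-06-04 when the act occurred.
The untolled deadline — 1 year after 2014-01-03 — is 2015-01-03.
The pending related arbitration from 2014-04-27 to 2014-12-12 tolled the period for 229 days, extending the deadline to 2015-08-20.
None of the other events listed affects the running of the period under the stated rules.
Halvorsen filed on 2015-06-18, before the 2015-08-20 deadline, so the action is timely.

TIMELY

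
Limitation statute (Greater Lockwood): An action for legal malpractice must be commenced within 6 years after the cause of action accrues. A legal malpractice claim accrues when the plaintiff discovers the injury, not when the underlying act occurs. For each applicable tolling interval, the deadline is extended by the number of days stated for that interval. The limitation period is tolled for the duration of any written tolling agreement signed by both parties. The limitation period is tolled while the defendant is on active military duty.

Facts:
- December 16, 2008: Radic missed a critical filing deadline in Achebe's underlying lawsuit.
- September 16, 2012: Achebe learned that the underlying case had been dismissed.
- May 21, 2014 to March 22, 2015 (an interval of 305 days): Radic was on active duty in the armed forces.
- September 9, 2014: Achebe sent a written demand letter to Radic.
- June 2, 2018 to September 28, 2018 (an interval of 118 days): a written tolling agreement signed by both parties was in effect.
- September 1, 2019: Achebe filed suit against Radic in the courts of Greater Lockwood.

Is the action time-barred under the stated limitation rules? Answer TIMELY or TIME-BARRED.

Accrual is tied to discovery, so the period began on September 16, 2012 rather than on December 16, 2008 when the act occurred.
The untolled deadline — 6 years after September 16, 2012 — is September 16, 2018.
The defendant's active military service from May 21, 2014 to March 22, 2015 tolled the period for 305 days, extending the deadline to July 18, 2019.
The period was tolled for 118 days by the written tolling agreement (June 2, 2018 to September 28, 2018), pushing the deadline to November 13, 2019.
Nothing else in the chronology tolls or restarts the period.
Filing on September 1, 2019 beat the November 13, 2019 deadline — the action is timely.

TIMELY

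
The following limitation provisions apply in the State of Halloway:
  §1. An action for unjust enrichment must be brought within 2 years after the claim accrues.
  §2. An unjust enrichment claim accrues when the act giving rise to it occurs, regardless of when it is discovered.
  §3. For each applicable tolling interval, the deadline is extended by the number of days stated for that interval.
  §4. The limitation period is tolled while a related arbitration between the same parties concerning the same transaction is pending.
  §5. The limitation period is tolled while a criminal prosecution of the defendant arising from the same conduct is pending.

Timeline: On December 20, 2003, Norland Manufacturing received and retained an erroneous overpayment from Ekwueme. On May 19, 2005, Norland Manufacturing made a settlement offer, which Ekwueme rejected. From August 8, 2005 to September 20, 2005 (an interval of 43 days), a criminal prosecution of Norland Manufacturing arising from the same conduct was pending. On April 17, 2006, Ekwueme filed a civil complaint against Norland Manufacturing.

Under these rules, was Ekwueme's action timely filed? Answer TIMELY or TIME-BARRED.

The limitation period began to run on December 20, 2003.
The untolled deadline — 2 years after December 20, 2003 — is December 20, 2005.
The pending criminal prosecution from August 8, 2005 to September 20, 2005 tolled the period for 43 days, extending the deadline to February 1, 2006.
The other events in the timeline have no effect on the limitation period under the stated rules.
The April 17, 2006 filing falls after the February 1, 2006 deadline; the claim is time-barred.

TIME-BARRED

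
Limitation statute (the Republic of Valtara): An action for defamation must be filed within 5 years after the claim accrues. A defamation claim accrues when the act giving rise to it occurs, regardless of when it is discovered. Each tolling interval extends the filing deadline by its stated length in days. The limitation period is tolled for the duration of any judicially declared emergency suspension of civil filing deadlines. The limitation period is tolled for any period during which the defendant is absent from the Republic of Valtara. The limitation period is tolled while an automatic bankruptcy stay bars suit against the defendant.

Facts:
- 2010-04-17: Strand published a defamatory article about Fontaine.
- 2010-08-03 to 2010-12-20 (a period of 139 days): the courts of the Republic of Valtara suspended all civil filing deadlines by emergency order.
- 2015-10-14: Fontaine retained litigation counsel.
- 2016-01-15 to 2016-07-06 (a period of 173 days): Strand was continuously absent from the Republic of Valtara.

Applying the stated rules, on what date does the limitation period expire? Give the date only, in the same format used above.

2015-09-03

The limitation period began to run on 2010-04-17.
5 years from 2010-04-17 is 2015-04-17.
The period was tolled for 139 days by the emergency suspension of filing deadlines (2010-08-03 to 2010-12-20), pushing the deadline to 2015-09-03.
By the time the defendant's absence from the jurisdiction began on 2016-01-15, the limitation period had already expired on 2015-09-03; that interval cannot revive it.
None of the other events listed affects the running of the period under the stated rules.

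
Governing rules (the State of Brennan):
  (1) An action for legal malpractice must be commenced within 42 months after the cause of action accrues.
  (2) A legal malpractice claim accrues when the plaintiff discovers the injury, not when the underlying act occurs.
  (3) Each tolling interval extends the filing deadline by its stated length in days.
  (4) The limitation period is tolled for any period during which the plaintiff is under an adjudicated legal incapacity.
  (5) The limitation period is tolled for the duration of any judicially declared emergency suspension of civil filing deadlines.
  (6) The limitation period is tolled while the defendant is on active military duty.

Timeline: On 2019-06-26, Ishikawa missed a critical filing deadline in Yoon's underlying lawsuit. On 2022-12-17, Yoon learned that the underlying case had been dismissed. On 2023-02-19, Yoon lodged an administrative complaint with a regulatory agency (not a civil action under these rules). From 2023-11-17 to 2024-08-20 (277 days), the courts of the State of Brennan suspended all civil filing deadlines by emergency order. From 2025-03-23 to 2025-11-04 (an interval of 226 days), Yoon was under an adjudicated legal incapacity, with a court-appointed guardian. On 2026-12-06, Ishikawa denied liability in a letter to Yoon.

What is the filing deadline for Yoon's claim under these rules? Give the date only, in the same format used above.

2027-11-02

Under the discovery rule, the claim accrued on 2022-12-17, when Yoon discovered the injury — not on the 2019-06-26 date of the underlying act.
42 months from 2022-12-17 is 2026-06-17.
The emergency suspension of filing deadlines from 2023-11-17 to 2024-08-20 tolled the period for 277 days, extending the deadline to 2027-03-21.
Because the plaintiff's legal incapacity ran from 2025-03-23 to 2025-11-04, the deadline is extended by 226 days to 2027-11-02.
Nothing else in the chronology tolls or restarts the period.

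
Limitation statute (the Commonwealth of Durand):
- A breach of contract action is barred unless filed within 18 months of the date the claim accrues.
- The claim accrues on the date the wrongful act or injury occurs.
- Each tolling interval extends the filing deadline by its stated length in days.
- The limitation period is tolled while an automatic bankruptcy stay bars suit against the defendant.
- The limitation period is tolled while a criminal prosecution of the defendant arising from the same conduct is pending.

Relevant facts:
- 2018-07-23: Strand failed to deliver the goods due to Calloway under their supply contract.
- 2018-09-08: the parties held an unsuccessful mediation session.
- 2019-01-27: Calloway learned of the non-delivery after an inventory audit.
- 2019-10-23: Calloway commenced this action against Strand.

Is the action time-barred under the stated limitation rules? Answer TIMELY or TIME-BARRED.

Because the rule ties accrual to occurrence, the claim accrued on 2018-07-23, not on the 2019-01-27 discovery date.
Adding the 18 months base period to 2018-07-23 gives a deadline of 2020-01-23, before any tolling.
None of the other events listed affects the running of the period under the stated rules.
Filing on 2019-10-23 beat the 2020-01-23 deadline — the action is timely.

TIMELY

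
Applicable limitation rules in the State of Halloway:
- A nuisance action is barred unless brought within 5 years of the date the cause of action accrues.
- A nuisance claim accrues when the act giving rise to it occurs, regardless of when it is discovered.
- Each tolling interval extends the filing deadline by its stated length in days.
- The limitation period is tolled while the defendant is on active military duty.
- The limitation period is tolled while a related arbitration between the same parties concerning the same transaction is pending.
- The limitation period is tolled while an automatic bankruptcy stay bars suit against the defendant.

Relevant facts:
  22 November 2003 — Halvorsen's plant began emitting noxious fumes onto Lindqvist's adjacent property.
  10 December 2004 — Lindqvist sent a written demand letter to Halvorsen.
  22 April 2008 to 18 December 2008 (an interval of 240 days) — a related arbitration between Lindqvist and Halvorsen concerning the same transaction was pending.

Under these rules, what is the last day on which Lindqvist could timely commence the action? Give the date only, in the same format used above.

The limitation period began to run on 22 November 2003.
The untolled deadline — 5 years after 22 November 2003 — is 22 November 2008.
Because the pending related arbitration ran from 22 April 2008 to 18 December 2008, the deadline is extended by 240 days to 20 July 2009.
Nothing else in the chronology tolls or restarts the period.

20 July 2009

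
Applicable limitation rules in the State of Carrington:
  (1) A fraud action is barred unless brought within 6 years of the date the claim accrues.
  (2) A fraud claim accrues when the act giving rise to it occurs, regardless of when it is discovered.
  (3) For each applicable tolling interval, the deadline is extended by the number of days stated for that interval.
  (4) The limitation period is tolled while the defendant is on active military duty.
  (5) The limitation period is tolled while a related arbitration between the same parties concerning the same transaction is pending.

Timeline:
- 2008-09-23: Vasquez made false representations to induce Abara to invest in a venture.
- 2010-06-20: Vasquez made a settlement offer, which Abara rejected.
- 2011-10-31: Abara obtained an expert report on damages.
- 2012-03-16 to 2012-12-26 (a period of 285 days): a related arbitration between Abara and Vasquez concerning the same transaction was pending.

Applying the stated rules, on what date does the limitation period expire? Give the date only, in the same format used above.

The claim accrued on 2008-09-23, when the wrongful act occurred.
6 years from 2008-09-23 is 2014-09-23.
The period was tolled for 285 days by the pending related arbitration (2012-03-16 to 2012-12-26), pushing the deadline to 2015-07-05.
None of the other events listed affects the running of the period under the stated rules.

2015-07-05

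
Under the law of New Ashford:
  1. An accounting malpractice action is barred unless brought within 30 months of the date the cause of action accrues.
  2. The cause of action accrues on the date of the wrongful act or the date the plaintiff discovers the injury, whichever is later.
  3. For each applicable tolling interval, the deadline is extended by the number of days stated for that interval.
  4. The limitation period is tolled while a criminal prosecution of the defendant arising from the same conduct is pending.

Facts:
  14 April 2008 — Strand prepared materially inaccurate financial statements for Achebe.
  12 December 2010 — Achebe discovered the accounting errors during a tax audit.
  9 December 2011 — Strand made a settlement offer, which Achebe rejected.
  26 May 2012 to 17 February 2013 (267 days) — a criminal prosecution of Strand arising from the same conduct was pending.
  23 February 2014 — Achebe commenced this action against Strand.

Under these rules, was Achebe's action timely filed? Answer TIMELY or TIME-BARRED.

TIMELY

Taking the later of the act (14 April 2008) and discovery (12 December 2010), the claim accrued on 12 December 2010.
Adding the 30 months base period to 12 December 2010 gives a deadline of 12 June 2013, before any tolling.
The period was tolled for 267 days by the pending criminal prosecution (26 May 2012 to 17 February 2013), pushing the deadline to 6 March 2014.
Nothing else in the chronology tolls or restarts the period.
The 23 February 2014 filing precedes the 6 March 2014 deadline; the claim is timely.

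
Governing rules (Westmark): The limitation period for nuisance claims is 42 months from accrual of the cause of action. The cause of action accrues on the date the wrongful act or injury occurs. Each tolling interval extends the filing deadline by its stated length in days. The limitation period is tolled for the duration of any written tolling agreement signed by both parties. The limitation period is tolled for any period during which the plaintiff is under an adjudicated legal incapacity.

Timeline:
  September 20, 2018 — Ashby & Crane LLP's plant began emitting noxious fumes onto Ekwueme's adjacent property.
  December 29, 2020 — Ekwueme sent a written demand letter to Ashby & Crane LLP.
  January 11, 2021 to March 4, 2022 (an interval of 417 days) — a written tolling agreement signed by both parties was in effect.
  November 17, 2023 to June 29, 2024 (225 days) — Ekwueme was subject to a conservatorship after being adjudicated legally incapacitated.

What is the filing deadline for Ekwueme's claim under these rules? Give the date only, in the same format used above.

May 11, 2023

The claim accrued on September 20, 2018, when the wrongful act occurred.
Adding the 42 months base period to September 20, 2018 gives a deadline of March 20, 2022, before any tolling.
Because the written tolling agreement ran from January 11, 2021 to March 4, 2022, the deadline is extended by 417 days to May 11, 2023.
By the time the plaintiff's legal incapacity began on November 17, 2023, the limitation period had already expired on May 11, 2023; that interval cannot revive it.
Nothing else in the chronology tolls or restarts the period.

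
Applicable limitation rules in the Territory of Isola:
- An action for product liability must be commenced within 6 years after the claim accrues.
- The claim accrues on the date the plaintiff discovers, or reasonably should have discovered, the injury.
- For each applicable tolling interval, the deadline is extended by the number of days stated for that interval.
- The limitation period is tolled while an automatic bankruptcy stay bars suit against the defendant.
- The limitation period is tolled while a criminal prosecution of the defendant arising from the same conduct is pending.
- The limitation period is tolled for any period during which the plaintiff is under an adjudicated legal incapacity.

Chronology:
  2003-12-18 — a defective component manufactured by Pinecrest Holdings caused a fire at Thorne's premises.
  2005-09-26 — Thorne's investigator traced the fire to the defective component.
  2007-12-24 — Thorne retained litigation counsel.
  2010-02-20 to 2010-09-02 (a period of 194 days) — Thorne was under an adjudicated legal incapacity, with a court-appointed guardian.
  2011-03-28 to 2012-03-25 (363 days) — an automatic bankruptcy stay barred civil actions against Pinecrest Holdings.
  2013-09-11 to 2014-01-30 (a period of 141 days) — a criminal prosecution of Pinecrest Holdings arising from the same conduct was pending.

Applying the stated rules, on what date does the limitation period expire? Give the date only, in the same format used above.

The claim did not accrue until Thorne discovered the injury on 2005-09-26; the 2003-12-18 act date does not start the clock under the stated rule.
The untolled deadline — 6 years after 2005-09-26 — is 2011-09-26.
The plaintiff's legal incapacity from 2010-02-20 to 2010-09-02 tolled the period for 194 days, extending the deadline to 2012-04-07.
The automatic bankruptcy stay from 2011-03-28 to 2012-03-25 tolled the period for 363 days, extending the deadline to 2013-04-05.
The pending criminal prosecution from 2013-09-11 to 2014-01-30 began after the period had already run on 2013-04-05, so it has no tolling effect.
None of the other events listed affects the running of the period under the stated rules.

2013-04-05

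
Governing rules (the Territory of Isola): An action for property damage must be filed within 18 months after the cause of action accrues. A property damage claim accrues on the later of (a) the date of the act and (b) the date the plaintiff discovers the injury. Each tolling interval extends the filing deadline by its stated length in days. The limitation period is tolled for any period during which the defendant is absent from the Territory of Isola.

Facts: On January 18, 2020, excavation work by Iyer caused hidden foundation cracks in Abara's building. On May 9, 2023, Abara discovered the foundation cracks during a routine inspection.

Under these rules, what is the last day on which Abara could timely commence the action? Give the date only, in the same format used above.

Taking the later of the act (January 18, 2020) and discovery (May 9, 2023), the claim accrued on May 9, 2023.
18 months from May 9, 2023 is November 9, 2024.

November 9, 2024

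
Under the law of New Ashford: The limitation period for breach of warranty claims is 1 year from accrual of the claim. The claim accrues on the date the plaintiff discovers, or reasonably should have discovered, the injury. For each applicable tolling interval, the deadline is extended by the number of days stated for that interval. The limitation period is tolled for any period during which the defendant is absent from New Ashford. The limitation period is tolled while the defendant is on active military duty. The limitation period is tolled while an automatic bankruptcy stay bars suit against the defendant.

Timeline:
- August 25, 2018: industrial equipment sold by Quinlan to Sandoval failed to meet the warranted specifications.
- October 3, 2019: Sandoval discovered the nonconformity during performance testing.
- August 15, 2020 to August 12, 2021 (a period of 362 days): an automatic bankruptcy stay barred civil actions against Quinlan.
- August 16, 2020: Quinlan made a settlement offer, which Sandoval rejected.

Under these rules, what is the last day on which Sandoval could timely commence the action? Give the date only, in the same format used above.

September 30, 2021

Accrual is tied to discovery, so the period began on October 3, 2019 rather than on August 25, 2018 when the act occurred.
1 year from October 3, 2019 is October 3, 2020.
The period was tolled for 362 days by the automatic bankruptcy stay (August 15, 2020 to August 12, 2021), pushing the deadline to September 30, 2021.
The other events in the timeline have no effect on the limitation period under the stated rules.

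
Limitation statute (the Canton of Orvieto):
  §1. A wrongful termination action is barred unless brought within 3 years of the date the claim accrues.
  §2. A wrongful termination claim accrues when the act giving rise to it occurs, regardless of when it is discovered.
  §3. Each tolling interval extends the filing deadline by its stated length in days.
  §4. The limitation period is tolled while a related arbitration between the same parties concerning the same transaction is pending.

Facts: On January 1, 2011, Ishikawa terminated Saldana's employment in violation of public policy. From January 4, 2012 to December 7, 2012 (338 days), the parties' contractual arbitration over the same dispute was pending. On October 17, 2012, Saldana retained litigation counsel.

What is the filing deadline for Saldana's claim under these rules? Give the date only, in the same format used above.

December 5, 2014

The limitation period began to run on January 1, 2011.
The untolled deadline — 3 years after January 1, 2011 — is January 1, 2014.
Because the pending related arbitration ran from January 4, 2012 to December 7, 2012, the deadline is extended by 338 days to December 5, 2014.
Nothing else in the chronology tolls or restarts the period.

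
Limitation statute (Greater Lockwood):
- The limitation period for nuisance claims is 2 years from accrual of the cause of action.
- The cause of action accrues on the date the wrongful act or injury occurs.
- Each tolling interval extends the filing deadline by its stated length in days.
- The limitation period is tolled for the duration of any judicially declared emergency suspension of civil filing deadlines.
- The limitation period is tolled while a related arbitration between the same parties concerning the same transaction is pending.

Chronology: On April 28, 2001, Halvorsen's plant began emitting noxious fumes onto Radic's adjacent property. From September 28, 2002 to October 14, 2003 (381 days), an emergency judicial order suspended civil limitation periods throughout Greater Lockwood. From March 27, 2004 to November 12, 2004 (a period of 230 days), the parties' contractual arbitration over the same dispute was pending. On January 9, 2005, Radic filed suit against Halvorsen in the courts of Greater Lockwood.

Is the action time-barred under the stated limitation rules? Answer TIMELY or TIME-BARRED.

The limitation period began to run on April 28, 2001.
The untolled deadline — 2 years after April 28, 2001 — is April 28, 2003.
Because the emergency suspension of filing deadlines ran from September 28, 2002 to October 14, 2003, the deadline is extended by 381 days to May 13, 2004.
The period was tolled for 230 days by the pending related arbitration (March 27, 2004 to November 12, 2004), pushing the deadline to December 29, 2004.
The January 9, 2005 filing falls after the December 29, 2004 deadline; the claim is time-barred.

TIME-BARRED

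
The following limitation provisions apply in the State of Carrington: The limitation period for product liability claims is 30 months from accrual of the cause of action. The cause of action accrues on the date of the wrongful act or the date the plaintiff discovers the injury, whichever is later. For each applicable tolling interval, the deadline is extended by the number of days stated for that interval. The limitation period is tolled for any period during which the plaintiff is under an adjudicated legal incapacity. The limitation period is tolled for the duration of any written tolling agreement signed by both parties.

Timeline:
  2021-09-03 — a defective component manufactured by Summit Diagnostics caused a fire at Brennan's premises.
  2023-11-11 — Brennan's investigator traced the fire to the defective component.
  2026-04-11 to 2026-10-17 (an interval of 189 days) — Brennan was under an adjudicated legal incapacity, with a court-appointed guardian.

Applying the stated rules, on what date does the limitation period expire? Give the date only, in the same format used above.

2026-11-16

Taking the later of the act (2021-09-03) and discovery (2023-11-11), the claim accrued on 2023-11-11.
The untolled deadline — 30 months after 2023-11-11 — is 2026-05-11.
Because the plaintiff's legal incapacity ran from 2026-04-11 to 2026-10-17, the deadline is extended by 189 days to 2026-11-16.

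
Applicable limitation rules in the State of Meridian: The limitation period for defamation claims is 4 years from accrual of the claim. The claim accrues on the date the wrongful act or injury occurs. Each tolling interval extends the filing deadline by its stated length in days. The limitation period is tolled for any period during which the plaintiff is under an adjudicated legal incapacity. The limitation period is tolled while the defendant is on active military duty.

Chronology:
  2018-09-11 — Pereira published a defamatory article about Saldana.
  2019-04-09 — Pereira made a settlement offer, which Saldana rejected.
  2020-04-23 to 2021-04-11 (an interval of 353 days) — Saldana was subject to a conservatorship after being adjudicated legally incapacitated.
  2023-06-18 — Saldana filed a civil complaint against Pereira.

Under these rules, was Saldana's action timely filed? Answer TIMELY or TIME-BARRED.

The claim accrued on 2018-09-11, the date of the act.
The untolled deadline — 4 years after 2018-09-11 — is 2022-09-11.
The plaintiff's legal incapacity from 2020-04-23 to 2021-04-11 tolled the period for 353 days, extending the deadline to 2023-08-30.
None of the other events listed affects the running of the period under the stated rules.
Filing on 2023-06-18 beat the 2023-08-30 deadline — the action is timely.

TIMELY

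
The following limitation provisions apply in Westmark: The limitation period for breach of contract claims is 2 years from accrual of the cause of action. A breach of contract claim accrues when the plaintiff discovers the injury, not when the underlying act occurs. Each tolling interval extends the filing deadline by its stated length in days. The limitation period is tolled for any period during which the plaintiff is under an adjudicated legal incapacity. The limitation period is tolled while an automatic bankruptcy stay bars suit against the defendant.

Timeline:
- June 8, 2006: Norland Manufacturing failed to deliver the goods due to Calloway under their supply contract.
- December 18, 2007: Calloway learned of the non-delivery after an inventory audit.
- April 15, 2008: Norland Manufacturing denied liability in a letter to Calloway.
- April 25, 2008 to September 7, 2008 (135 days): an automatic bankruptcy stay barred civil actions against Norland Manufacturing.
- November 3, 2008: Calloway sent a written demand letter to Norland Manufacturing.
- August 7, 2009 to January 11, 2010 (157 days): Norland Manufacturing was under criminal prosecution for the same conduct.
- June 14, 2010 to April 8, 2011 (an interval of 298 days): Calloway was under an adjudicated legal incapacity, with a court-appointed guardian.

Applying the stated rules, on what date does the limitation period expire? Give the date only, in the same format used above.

Under the discovery rule, the claim accrued on December 18, 2007, when Calloway discovered the injury — not on the June 8, 2006 date of the underlying act.
2 years from December 18, 2007 is December 18, 2009.
The automatic bankruptcy stay from April 25, 2008 to September 7, 2008 tolled the period for 135 days, extending the deadline to May 2, 2010.
By the time the plaintiff's legal incapacity began on June 14, 2010, the limitation period had already expired on May 2, 2010; that interval cannot revive it.
The pending criminal prosecution from August 7, 2009 to January 11, 2010 does not toll the period, because no stated rule makes a criminal prosecution a tolling event.
None of the other events listed affects the running of the period under the stated rules.

May 2, 2010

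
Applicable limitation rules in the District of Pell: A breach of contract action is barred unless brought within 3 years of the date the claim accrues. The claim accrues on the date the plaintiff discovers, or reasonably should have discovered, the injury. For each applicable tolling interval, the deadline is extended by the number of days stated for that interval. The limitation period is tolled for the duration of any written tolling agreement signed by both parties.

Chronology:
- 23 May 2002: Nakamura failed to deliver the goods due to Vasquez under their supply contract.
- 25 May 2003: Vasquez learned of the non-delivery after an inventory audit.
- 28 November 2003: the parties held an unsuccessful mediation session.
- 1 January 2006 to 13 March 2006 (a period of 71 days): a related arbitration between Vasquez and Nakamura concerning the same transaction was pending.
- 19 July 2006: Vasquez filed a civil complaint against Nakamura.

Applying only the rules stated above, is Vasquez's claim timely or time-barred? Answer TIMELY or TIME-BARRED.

TIME-BARRED

Under the discovery rule, the claim accrued on 25 May 2003, when Vasquez discovered the injury — not on the 23 May 2002 date of the underlying act.
The untolled deadline — 3 years after 25 May 2003 — is 25 May 2006.
Although a pending arbitration ran from 1 January 2006 to 13 March 2006, the stated rules do not make that a tolling event, so it is disregarded.
Nothing else in the chronology tolls or restarts the period.
Filing on 19 July 2006 missed the 25 May 2006 deadline — the action is time-barred.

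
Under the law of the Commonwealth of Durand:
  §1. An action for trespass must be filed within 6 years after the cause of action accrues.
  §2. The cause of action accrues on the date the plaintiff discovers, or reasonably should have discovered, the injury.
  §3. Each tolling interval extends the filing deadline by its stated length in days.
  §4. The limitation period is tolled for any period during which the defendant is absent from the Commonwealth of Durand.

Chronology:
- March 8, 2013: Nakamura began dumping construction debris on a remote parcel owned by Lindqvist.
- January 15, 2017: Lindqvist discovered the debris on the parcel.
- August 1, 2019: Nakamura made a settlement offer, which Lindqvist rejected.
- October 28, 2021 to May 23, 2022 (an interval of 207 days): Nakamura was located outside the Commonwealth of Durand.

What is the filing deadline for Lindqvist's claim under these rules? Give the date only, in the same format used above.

Under the discovery rule, the claim accrued on January 15, 2017, when Lindqvist discovered the injury — not on the March 8, 2013 date of the underlying act.
The untolled deadline — 6 years after January 15, 2017 — is January 15, 2023.
The defendant's absence from the jurisdiction from October 28, 2021 to May 23, 2022 tolled the period for 207 days, extending the deadline to August 10, 2023.
None of the other events listed affects the running of the period under the stated rules.

August 10, 2023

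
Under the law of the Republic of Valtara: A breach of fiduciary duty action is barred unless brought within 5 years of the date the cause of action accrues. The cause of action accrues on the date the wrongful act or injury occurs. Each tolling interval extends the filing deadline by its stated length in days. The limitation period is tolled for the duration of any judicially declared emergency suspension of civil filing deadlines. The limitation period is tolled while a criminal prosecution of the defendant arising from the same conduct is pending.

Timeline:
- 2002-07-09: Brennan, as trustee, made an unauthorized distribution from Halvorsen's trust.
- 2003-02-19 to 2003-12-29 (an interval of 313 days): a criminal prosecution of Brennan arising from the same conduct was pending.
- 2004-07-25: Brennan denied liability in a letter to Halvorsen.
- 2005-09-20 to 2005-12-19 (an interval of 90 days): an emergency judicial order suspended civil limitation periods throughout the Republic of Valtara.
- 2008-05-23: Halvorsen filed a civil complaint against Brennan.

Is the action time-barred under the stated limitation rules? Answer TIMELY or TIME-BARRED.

TIMELY

The claim accrued on 2002-07-09, when the wrongful act occurred.
Adding the 5 years base period to 2002-07-09 gives a deadline of 2007-07-09, before any tolling.
The pending criminal prosecution from 2003-02-19 to 2003-12-29 tolled the period for 313 days, extending the deadline to 2008-05-17.
Because the emergency suspension of filing deadlines ran from 2005-09-20 to 2005-12-19, the deadline is extended by 90 days to 2008-08-15.
The other events in the timeline have no effect on the limitation period under the stated rules.
Halvorsen filed on 2008-05-23, before the 2008-08-15 deadline, so the action is timely.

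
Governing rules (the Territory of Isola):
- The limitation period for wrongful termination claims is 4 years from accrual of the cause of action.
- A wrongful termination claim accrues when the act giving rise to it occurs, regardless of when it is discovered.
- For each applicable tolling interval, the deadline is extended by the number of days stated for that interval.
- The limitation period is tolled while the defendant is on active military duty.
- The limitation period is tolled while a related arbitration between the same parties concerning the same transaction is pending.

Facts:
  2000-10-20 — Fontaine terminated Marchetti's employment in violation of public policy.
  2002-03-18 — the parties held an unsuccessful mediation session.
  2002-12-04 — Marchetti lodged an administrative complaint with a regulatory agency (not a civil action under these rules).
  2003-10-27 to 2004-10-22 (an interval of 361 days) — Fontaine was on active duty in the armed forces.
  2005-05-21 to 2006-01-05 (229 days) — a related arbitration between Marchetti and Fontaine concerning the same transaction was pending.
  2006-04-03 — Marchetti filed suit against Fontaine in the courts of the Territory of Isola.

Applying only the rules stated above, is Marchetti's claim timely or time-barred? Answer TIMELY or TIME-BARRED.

The cause of action accrued on 2000-10-20, the date of the act.
4 years from 2000-10-20 is 2004-10-20.
The defendant's active military service from 2003-10-27 to 2004-10-22 tolled the period for 361 days, extending the deadline to 2005-10-16.
The pending related arbitration from 2005-05-21 to 2006-01-05 tolled the period for 229 days, extending the deadline to 2006-06-02.
The other events in the timeline have no effect on the limitation period under the stated rules.
Marchetti filed on 2006-04-03, before the 2006-06-02 deadline, so the action is timely.

TIMELY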